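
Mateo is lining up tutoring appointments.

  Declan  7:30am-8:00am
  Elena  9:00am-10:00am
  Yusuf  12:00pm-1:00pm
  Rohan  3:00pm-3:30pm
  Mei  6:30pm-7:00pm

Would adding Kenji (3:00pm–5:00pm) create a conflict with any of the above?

Declan: ends 8:00am at or before Kenji starts 3:00pm → clear.
Elena: ends 10:00am at or before Kenji starts 3:00pm → clear.
Yusuf: ends 1:00pm at or before Kenji starts 3:00pm → clear.
Rohan: starts 3:00pm before Kenji ends 5:00pm, and ends 3:30pm after Kenji starts 3:00pm → overlap.
Mei: starts 6:30pm at or after Kenji ends 5:00pm → clear.
Kenji overlaps Rohan.

Yes — it overlaps Rohan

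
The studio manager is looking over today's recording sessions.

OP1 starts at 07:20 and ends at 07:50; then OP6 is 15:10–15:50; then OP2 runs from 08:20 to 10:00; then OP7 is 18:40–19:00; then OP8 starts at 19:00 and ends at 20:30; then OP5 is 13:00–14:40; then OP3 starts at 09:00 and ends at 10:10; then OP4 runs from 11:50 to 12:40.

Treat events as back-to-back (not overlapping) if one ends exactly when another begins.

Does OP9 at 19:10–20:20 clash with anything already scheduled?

Yes — it overlaps OP8

OP1: ends 07:50 at or before OP9 starts 19:10 → clear.
OP2: ends 10:00 at or before OP9 starts 19:10 → clear.
OP3: ends 10:10 at or before OP9 starts 19:10 → clear.
OP4: ends 12:40 at or before OP9 starts 19:10 → clear.
OP5: ends 14:40 at or before OP9 starts 19:10 → clear.
OP6: ends 15:50 at or before OP9 starts 19:10 → clear.
OP7: ends 19:00 at or before OP9 starts 19:10 → clear.
OP8: starts 19:00 before OP9 ends 20:20, and ends 20:30 after OP9 starts 19:10 → overlap.
OP9 overlaps OP8.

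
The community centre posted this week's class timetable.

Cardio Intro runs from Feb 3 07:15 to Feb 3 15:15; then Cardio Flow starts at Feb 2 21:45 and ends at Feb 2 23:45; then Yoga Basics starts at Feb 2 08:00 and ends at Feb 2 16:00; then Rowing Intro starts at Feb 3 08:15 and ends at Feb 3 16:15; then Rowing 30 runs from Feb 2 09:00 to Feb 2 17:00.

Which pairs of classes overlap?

Cardio Intro & Rowing Intro, Rowing 30 & Yoga Basics

Sorted by start: Yoga Basics, Rowing 30, Cardio Flow, Cardio Intro, Rowing Intro.
Rowing 30 starts before Yoga Basics ends → Yoga Basics and Rowing 30 overlap.
Cardio Flow starts after Yoga Basics ends; Yoga Basics is clear from here.
Cardio Flow starts after Rowing 30 ends; Rowing 30 is clear from here.
Cardio Intro starts after Cardio Flow ends; Cardio Flow is clear from here.
Rowing Intro starts before Cardio Intro ends → Cardio Intro and Rowing Intro overlap.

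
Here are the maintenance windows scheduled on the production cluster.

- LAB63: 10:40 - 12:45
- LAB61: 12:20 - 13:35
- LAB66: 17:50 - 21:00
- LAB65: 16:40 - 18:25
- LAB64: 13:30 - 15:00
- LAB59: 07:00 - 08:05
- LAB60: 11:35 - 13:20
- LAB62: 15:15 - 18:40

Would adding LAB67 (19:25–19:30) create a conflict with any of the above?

LAB59: ends 08:05 at or before LAB67 starts 19:25 → clear.
LAB63: ends 12:45 at or before LAB67 starts 19:25 → clear.
LAB60: ends 13:20 at or before LAB67 starts 19:25 → clear.
LAB61: ends 13:35 at or before LAB67 starts 19:25 → clear.
LAB64: ends 15:00 at or before LAB67 starts 19:25 → clear.
LAB62: ends 18:40 at or before LAB67 starts 19:25 → clear.
LAB65: ends 18:25 at or before LAB67 starts 19:25 → clear.
LAB66: starts 17:50 before LAB67 ends 19:30, and ends 21:00 after LAB67 starts 19:25 → overlap.
LAB67 overlaps LAB66.

Yes — it overlaps LAB66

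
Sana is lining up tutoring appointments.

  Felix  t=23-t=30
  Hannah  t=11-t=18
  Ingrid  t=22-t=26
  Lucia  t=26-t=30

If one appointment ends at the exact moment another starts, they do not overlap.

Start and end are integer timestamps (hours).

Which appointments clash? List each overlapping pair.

Sorted by start: Hannah, Ingrid, Felix, Lucia.
Ingrid starts after Hannah ends; Hannah is clear from here.
Felix starts before Ingrid ends → Ingrid and Felix overlap.
Lucia starts exactly when Ingrid ends (back-to-back, no overlap).
Lucia starts before Felix ends → Felix and Lucia overlap.

Felix & Ingrid, Felix & Lucia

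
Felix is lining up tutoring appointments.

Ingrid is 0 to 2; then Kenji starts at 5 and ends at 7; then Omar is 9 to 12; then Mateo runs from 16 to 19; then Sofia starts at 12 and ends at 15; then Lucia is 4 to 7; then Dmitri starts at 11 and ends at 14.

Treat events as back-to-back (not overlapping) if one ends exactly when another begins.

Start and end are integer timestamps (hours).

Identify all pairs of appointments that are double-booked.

Check each pair: they overlap iff neither finishes before the other starts.
Sorted by start: Ingrid, Lucia, Kenji, Omar, Dmitri, Sofia, Mateo.
Lucia starts after Ingrid ends, so Ingrid has no further overlaps.
Kenji starts before Lucia ends → Lucia and Kenji overlap.
Omar starts after Lucia ends, so Lucia has no further overlaps.
Omar starts after Kenji ends, so Kenji has no further overlaps.
Dmitri starts before Omar ends → Omar and Dmitri overlap.
Sofia starts exactly when Omar ends (back-to-back, no overlap), so Omar has no further overlaps.
Sofia starts before Dmitri ends → Dmitri and Sofia overlap.
Mateo starts after Dmitri ends.
Mateo starts after Sofia ends.

Dmitri & Omar, Dmitri & Sofia, Kenji & Lucia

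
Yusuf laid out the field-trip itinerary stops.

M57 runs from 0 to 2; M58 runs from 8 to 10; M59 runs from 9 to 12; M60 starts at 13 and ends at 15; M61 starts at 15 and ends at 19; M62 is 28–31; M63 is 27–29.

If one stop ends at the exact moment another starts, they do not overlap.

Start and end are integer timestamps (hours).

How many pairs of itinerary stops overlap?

2

Sorted by start: M57, M58, M59, M60, M61, M63, M62.
M58 starts after M57 ends; M57 is clear from here.
M59 starts before M58 ends → M58 and M59 overlap.
M60 starts after M58 ends; M58 is clear from here.
M60 starts after M59 ends; M59 is clear from here.
M61 starts exactly when M60 ends (back-to-back, no overlap); M60 is clear from here.
M63 starts after M61 ends; M61 is clear from here.
M62 starts before M63 ends → M63 and M62 overlap.
Overlapping pairs: M58 & M59, M62 & M63 — 2 in total.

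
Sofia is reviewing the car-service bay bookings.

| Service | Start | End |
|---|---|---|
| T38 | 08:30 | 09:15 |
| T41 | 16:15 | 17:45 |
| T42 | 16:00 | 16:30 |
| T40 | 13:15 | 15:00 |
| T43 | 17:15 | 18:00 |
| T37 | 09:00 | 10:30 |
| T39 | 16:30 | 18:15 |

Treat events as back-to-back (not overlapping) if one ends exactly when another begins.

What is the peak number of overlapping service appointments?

Walk through starts and ends in time order (an end at T is processed before a start at T):
08:30 start T38 → 1
09:00 start T37 → 2
09:15 end T38 → 1
10:30 end T37 → 0
13:15 start T40 → 1
15:00 end T40 → 0
16:00 start T42 → 1
16:15 start T41 → 2
16:30 end T42 → 1
16:30 start T39 → 2
17:15 start T43 → 3
17:45 end T41 → 2
18:00 end T43 → 1
18:15 end T39 → 0
Peak is 3, at 17:15 (T39, T41, T43).

3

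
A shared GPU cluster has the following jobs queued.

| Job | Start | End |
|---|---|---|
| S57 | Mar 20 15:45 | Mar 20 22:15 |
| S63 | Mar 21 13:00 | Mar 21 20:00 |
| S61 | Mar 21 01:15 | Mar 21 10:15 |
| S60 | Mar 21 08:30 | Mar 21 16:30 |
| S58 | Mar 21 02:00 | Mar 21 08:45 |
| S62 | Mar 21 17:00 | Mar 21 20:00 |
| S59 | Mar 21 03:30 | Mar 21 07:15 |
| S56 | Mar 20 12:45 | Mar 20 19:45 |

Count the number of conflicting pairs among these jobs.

Sorted by start: S56, S57, S61, S58, S59, S60, S63, S62.
S57 starts before S56 ends → S56 and S57 overlap.
S61 starts after S56 ends, so nothing later overlaps S56 either.
S61 starts after S57 ends, so nothing later overlaps S57 either.
S58 starts before S61 ends → S61 and S58 overlap.
S59 starts before S61 ends → S61 and S59 overlap.
S60 starts before S61 ends → S61 and S60 overlap.
S63 starts after S61 ends, so nothing later overlaps S61 either.
S59 starts before S58 ends → S58 and S59 overlap.
S60 starts before S58 ends → S58 and S60 overlap.
S63 starts after S58 ends, so nothing later overlaps S58 either.
S60 starts after S59 ends, so nothing later overlaps S59 either.
S63 starts before S60 ends → S60 and S63 overlap.
S62 starts after S60 ends.
S62 starts before S63 ends → S63 and S62 overlap.
Overlapping pairs: S56 & S57, S58 & S59, S58 & S60, S58 & S61, S59 & S61, S60 & S61, S60 & S63, S62 & S63 — 8 in total.

8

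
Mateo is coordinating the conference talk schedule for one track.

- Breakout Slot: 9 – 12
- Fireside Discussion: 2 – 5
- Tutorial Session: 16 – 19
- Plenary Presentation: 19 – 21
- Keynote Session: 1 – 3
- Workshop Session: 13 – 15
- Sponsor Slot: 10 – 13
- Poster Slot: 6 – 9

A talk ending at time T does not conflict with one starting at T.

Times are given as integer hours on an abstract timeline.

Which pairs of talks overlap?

Sorted by start: Keynote Session, Fireside Discussion, Poster Slot, Breakout Slot, Sponsor Slot, Workshop Session, Tutorial Session, Plenary Presentation.
Fireside Discussion starts before Keynote Session ends → Keynote Session and Fireside Discussion overlap.
Poster Slot starts after Keynote Session ends — done with Keynote Session.
Poster Slot starts after Fireside Discussion ends — done with Fireside Discussion.
Breakout Slot starts exactly when Poster Slot ends (back-to-back, no overlap) — done with Poster Slot.
Sponsor Slot starts before Breakout Slot ends → Breakout Slot and Sponsor Slot overlap.
Workshop Session starts after Breakout Slot ends — done with Breakout Slot.
Workshop Session starts exactly when Sponsor Slot ends (back-to-back, no overlap) — done with Sponsor Slot.
Tutorial Session starts after Workshop Session ends — done with Workshop Session.
Plenary Presentation starts exactly when Tutorial Session ends (back-to-back, no overlap).

Breakout Slot & Sponsor Slot, Fireside Discussion & Keynote Session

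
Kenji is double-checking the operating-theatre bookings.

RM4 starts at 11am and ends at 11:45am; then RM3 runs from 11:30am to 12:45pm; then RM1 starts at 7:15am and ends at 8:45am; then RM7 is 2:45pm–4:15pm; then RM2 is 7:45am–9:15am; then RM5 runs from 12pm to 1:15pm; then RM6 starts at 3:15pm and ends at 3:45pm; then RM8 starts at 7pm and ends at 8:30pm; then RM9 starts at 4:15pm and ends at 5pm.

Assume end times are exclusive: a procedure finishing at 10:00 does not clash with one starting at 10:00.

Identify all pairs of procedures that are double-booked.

Check each pair: they overlap iff neither finishes before the other starts.
Sorted by start: RM1, RM2, RM4, RM3, RM5, RM7, RM6, RM9, RM8.
RM2 starts before RM1 ends → RM1 and RM2 overlap.
RM4 starts after RM1 ends; RM1 is clear from here.
RM4 starts after RM2 ends; RM2 is clear from here.
RM3 starts before RM4 ends → RM4 and RM3 overlap.
RM5 starts after RM4 ends; RM4 is clear from here.
RM5 starts before RM3 ends → RM3 and RM5 overlap.
RM7 starts after RM3 ends; RM3 is clear from here.
RM7 starts after RM5 ends; RM5 is clear from here.
RM6 starts before RM7 ends → RM7 and RM6 overlap.
RM9 starts exactly when RM7 ends (back-to-back, no overlap); RM7 is clear from here.
RM9 starts after RM6 ends; RM6 is clear from here.
RM8 starts after RM9 ends.

RM1 & RM2, RM3 & RM4, RM3 & RM5, RM6 & RM7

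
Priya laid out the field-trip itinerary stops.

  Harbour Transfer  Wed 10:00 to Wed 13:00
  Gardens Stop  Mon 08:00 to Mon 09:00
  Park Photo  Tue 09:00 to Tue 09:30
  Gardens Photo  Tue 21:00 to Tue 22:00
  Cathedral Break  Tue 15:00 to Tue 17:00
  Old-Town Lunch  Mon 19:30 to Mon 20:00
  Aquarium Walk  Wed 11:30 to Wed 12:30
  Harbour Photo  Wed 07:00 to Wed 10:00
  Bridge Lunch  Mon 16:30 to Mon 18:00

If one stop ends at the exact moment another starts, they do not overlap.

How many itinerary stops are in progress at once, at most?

Sort all start/end points and keep a running count:
Mon 08:00 start Gardens Stop → 1
Mon 09:00 end Gardens Stop → 0
Mon 16:30 start Bridge Lunch → 1
Mon 18:00 end Bridge Lunch → 0
Mon 19:30 start Old-Town Lunch → 1
Mon 20:00 end Old-Town Lunch → 0
Tue 09:00 start Park Photo → 1
Tue 09:30 end Park Photo → 0
Tue 15:00 start Cathedral Break → 1
Tue 17:00 end Cathedral Break → 0
Tue 21:00 start Gardens Photo → 1
Tue 22:00 end Gardens Photo → 0
Wed 07:00 start Harbour Photo → 1
Wed 10:00 end Harbour Photo → 0
Wed 10:00 start Harbour Transfer → 1
Wed 11:30 start Aquarium Walk → 2
Wed 12:30 end Aquarium Walk → 1
Wed 13:00 end Harbour Transfer → 0
Peak is 2, at Wed 11:30 (Aquarium Walk, Harbour Transfer).

2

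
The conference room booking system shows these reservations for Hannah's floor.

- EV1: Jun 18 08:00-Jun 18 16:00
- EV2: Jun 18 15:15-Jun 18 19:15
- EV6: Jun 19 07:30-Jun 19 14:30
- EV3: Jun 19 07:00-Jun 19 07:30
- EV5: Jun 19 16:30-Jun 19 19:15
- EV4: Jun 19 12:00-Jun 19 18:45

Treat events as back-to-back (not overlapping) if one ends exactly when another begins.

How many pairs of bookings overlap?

3

Sorted by start: EV1, EV2, EV3, EV6, EV4, EV5.
EV2 starts before EV1 ends → EV1 and EV2 overlap.
EV3 starts after EV1 ends; EV1 is clear from here.
EV3 starts after EV2 ends; EV2 is clear from here.
EV6 starts exactly when EV3 ends (back-to-back, no overlap); EV3 is clear from here.
EV4 starts before EV6 ends → EV6 and EV4 overlap.
EV5 starts after EV6 ends.
EV5 starts before EV4 ends → EV4 and EV5 overlap.
Overlapping pairs: EV1 & EV2, EV4 & EV5, EV4 & EV6 — 3 in total.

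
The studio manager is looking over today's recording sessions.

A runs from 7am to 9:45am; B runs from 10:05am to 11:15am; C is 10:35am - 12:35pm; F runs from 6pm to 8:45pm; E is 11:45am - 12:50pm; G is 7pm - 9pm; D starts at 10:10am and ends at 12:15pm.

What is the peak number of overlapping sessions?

3

Sweep the timeline, counting +1 at each start and −1 at each end (ends before starts at a tie):
7am start A → 1
9:45am end A → 0
10:05am start B → 1
10:10am start D → 2
10:35am start C → 3
11:15am end B → 2
11:45am start E → 3
12:15pm end D → 2
12:35pm end C → 1
12:50pm end E → 0
6pm start F → 1
7pm start G → 2
8:45pm end F → 1
9pm end G → 0
Peak is 3, at 10:35am (B, C, D).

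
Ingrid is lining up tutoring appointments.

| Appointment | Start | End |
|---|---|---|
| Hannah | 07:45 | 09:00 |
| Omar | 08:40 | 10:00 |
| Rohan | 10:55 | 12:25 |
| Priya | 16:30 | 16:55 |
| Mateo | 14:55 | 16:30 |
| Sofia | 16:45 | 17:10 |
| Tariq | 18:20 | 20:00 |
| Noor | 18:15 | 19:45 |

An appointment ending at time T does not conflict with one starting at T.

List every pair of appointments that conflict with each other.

Sorted by start: Hannah, Omar, Rohan, Mateo, Priya, Sofia, Noor, Tariq.
Omar starts before Hannah ends → Hannah and Omar overlap.
Rohan starts after Hannah ends, so Hannah has no further overlaps.
Rohan starts after Omar ends, so Omar has no further overlaps.
Mateo starts after Rohan ends, so Rohan has no further overlaps.
Priya starts exactly when Mateo ends (back-to-back, no overlap), so Mateo has no further overlaps.
Sofia starts before Priya ends → Priya and Sofia overlap.
Noor starts after Priya ends, so Priya has no further overlaps.
Noor starts after Sofia ends, so Sofia has no further overlaps.
Tariq starts before Noor ends → Noor and Tariq overlap.

Hannah & Omar, Noor & Tariq, Priya & Sofia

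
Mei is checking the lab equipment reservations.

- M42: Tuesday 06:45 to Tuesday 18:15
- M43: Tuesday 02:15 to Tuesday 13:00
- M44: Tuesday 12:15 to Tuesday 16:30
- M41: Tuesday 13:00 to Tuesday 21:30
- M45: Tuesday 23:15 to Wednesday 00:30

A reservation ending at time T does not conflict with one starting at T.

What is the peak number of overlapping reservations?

3

Walk through starts and ends in time order (an end at T is processed before a start at T):
Tuesday 02:15 start M43 → 1
Tuesday 06:45 start M42 → 2
Tuesday 12:15 start M44 → 3
Tuesday 13:00 end M43 → 2
Tuesday 13:00 start M41 → 3
Tuesday 16:30 end M44 → 2
Tuesday 18:15 end M42 → 1
Tuesday 21:30 end M41 → 0
Tuesday 23:15 start M45 → 1
Wednesday 00:30 end M45 → 0
Peak is 3, at Tuesday 12:15 (M42, M43, M44).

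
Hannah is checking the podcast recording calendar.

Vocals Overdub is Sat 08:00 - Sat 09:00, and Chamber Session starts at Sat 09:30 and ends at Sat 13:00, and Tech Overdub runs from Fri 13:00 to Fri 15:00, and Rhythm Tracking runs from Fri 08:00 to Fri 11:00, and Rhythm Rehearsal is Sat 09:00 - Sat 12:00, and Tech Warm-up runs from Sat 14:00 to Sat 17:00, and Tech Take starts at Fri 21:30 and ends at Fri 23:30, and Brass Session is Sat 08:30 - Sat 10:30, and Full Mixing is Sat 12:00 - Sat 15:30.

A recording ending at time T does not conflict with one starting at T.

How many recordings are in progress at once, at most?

Walk through starts and ends in time order (an end at T is processed before a start at T):
Fri 08:00 start Rhythm Tracking → 1
Fri 11:00 end Rhythm Tracking → 0
Fri 13:00 start Tech Overdub → 1
Fri 15:00 end Tech Overdub → 0
Fri 21:30 start Tech Take → 1
Fri 23:30 end Tech Take → 0
Sat 08:00 start Vocals Overdub → 1
Sat 08:30 start Brass Session → 2
Sat 09:00 end Vocals Overdub → 1
Sat 09:00 start Rhythm Rehearsal → 2
Sat 09:30 start Chamber Session → 3
Sat 10:30 end Brass Session → 2
Sat 12:00 end Rhythm Rehearsal → 1
Sat 12:00 start Full Mixing → 2
Sat 13:00 end Chamber Session → 1
Sat 14:00 start Tech Warm-up → 2
Sat 15:30 end Full Mixing → 1
Sat 17:00 end Tech Warm-up → 0
Peak is 3, at Sat 09:30 (Brass Session, Chamber Session, Rhythm Rehearsal).

3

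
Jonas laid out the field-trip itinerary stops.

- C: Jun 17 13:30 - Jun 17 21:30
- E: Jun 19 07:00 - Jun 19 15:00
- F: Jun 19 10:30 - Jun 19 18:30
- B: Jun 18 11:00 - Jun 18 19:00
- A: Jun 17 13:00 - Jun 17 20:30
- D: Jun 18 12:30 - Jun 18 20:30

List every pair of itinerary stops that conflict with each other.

Sorted by start: A, C, B, D, E, F.
C starts before A ends → A and C overlap.
B starts after A ends, so A has no further overlaps.
B starts after C ends, so C has no further overlaps.
D starts before B ends → B and D overlap.
E starts after B ends, so B has no further overlaps.
E starts after D ends, so D has no further overlaps.
F starts before E ends → E and F overlap.

A & C, B & D, E & F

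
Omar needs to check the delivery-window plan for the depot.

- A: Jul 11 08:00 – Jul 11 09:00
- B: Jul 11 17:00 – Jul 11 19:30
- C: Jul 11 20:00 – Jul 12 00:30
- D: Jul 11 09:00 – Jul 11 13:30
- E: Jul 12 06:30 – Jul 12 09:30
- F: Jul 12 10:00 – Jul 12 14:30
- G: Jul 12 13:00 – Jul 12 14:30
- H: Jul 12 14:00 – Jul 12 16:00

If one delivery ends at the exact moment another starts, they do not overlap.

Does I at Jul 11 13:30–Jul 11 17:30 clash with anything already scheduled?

A: ends Jul 11 09:00 at or before I starts Jul 11 13:30 → clear.
D: ends Jul 11 13:30 at or before I starts Jul 11 13:30 → clear.
B: starts Jul 11 17:00 before I ends Jul 11 17:30, and ends Jul 11 19:30 after I starts Jul 11 13:30 → overlap.
C: starts Jul 11 20:00 at or after I ends Jul 11 17:30 → clear.
E: starts Jul 12 06:30 at or after I ends Jul 11 17:30 → clear.
F: starts Jul 12 10:00 at or after I ends Jul 11 17:30 → clear.
G: starts Jul 12 13:00 at or after I ends Jul 11 17:30 → clear.
H: starts Jul 12 14:00 at or after I ends Jul 11 17:30 → clear.
I overlaps B.

Yes — it overlaps B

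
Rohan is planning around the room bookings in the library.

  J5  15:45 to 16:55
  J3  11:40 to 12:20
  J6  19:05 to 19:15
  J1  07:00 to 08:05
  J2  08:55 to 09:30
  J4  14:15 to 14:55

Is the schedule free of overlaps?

Two intervals overlap when each starts before the other ends.
Sorted by start: J1, J2, J3, J4, J5, J6.
J2 starts after J1 ends, so nothing later overlaps J1 either.
J3 starts after J2 ends, so nothing later overlaps J2 either.
J4 starts after J3 ends, so nothing later overlaps J3 either.
J5 starts after J4 ends, so nothing later overlaps J4 either.
J6 starts after J5 ends.
Every pair is clear; the schedule has no overlaps.

Yes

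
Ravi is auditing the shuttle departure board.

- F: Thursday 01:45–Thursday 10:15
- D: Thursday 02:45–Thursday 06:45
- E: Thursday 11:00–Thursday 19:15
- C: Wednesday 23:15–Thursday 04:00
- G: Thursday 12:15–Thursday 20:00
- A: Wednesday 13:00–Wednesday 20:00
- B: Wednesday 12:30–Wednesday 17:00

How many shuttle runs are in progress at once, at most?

Sort all start/end points and keep a running count:
Wednesday 12:30 start B → 1
Wednesday 13:00 start A → 2
Wednesday 17:00 end B → 1
Wednesday 20:00 end A → 0
Wednesday 23:15 start C → 1
Thursday 01:45 start F → 2
Thursday 02:45 start D → 3
Thursday 04:00 end C → 2
Thursday 06:45 end D → 1
Thursday 10:15 end F → 0
Thursday 11:00 start E → 1
Thursday 12:15 start G → 2
Thursday 19:15 end E → 1
Thursday 20:00 end G → 0
Peak is 3, at Thursday 02:45 (C, D, F).

3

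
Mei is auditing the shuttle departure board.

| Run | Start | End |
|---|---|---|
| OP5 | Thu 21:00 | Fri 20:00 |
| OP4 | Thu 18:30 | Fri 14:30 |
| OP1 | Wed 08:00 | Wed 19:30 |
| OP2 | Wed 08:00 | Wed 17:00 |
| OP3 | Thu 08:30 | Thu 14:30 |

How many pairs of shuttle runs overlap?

2

Sorted by start: OP1, OP2, OP3, OP4, OP5.
OP2 starts before OP1 ends → OP1 and OP2 overlap.
OP3 starts after OP1 ends — done with OP1.
OP3 starts after OP2 ends — done with OP2.
OP4 starts after OP3 ends — done with OP3.
OP5 starts before OP4 ends → OP4 and OP5 overlap.
Overlapping pairs: OP1 & OP2, OP4 & OP5 — 2 in total.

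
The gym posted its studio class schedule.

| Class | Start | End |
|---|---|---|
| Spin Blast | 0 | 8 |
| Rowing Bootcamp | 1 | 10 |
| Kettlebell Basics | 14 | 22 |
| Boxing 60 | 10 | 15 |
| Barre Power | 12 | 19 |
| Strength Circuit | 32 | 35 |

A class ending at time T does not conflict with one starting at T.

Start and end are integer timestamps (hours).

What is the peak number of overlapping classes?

3

Sort all start/end points and keep a running count:
0 start Spin Blast → 1
1 start Rowing Bootcamp → 2
8 end Spin Blast → 1
10 end Rowing Bootcamp → 0
10 start Boxing 60 → 1
12 start Barre Power → 2
14 start Kettlebell Basics → 3
15 end Boxing 60 → 2
19 end Barre Power → 1
22 end Kettlebell Basics → 0
32 start Strength Circuit → 1
35 end Strength Circuit → 0
Peak is 3, at 14 (Barre Power, Boxing 60, Kettlebell Basics).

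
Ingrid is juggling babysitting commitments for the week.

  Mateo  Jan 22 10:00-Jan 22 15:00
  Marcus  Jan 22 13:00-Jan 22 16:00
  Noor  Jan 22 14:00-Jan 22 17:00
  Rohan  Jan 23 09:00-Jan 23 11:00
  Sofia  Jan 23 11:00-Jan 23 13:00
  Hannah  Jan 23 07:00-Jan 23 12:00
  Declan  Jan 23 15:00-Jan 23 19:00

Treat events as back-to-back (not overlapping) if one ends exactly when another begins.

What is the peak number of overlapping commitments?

3

Walk through starts and ends in time order (an end at T is processed before a start at T):
Jan 22 10:00 start Mateo → 1
Jan 22 13:00 start Marcus → 2
Jan 22 14:00 start Noor → 3
Jan 22 15:00 end Mateo → 2
Jan 22 16:00 end Marcus → 1
Jan 22 17:00 end Noor → 0
Jan 23 07:00 start Hannah → 1
Jan 23 09:00 start Rohan → 2
Jan 23 11:00 end Rohan → 1
Jan 23 11:00 start Sofia → 2
Jan 23 12:00 end Hannah → 1
Jan 23 13:00 end Sofia → 0
Jan 23 15:00 start Declan → 1
Jan 23 19:00 end Declan → 0
Peak is 3, at Jan 22 14:00 (Marcus, Mateo, Noor).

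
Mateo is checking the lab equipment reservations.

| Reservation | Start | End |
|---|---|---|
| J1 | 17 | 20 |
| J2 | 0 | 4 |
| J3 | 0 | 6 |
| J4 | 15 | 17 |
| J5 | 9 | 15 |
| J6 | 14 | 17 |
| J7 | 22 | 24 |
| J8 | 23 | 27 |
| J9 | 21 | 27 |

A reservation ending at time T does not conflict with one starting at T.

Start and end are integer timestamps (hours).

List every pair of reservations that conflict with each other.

J2 & J3, J4 & J6, J5 & J6, J7 & J8, J7 & J9, J8 & J9

Check each pair: they overlap iff neither finishes before the other starts.
Sorted by start: J2, J3, J5, J6, J4, J1, J9, J7, J8.
J3 starts before J2 ends → J2 and J3 overlap.
J5 starts after J2 ends — done with J2.
J5 starts after J3 ends — done with J3.
J6 starts before J5 ends → J5 and J6 overlap.
J4 starts exactly when J5 ends (back-to-back, no overlap) — done with J5.
J4 starts before J6 ends → J6 and J4 overlap.
J1 starts exactly when J6 ends (back-to-back, no overlap) — done with J6.
J1 starts exactly when J4 ends (back-to-back, no overlap) — done with J4.
J9 starts after J1 ends — done with J1.
J7 starts before J9 ends → J9 and J7 overlap.
J8 starts before J9 ends → J9 and J8 overlap.
J8 starts before J7 ends → J7 and J8 overlap.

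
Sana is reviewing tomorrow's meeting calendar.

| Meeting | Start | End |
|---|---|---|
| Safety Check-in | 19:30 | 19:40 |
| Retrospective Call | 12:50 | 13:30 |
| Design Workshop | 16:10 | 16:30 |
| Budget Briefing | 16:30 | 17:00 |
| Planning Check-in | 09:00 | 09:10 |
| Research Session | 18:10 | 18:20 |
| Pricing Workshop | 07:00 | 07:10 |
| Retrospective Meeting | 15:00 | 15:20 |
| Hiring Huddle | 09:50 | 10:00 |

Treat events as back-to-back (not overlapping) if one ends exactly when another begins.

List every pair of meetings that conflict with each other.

Sorted by start: Pricing Workshop, Planning Check-in, Hiring Huddle, Retrospective Call, Retrospective Meeting, Design Workshop, Budget Briefing, Research Session, Safety Check-in.
Planning Check-in starts after Pricing Workshop ends; Pricing Workshop is clear from here.
Hiring Huddle starts after Planning Check-in ends; Planning Check-in is clear from here.
Retrospective Call starts after Hiring Huddle ends; Hiring Huddle is clear from here.
Retrospective Meeting starts after Retrospective Call ends; Retrospective Call is clear from here.
Design Workshop starts after Retrospective Meeting ends; Retrospective Meeting is clear from here.
Budget Briefing starts exactly when Design Workshop ends (back-to-back, no overlap); Design Workshop is clear from here.
Research Session starts after Budget Briefing ends; Budget Briefing is clear from here.
Safety Check-in starts after Research Session ends.

none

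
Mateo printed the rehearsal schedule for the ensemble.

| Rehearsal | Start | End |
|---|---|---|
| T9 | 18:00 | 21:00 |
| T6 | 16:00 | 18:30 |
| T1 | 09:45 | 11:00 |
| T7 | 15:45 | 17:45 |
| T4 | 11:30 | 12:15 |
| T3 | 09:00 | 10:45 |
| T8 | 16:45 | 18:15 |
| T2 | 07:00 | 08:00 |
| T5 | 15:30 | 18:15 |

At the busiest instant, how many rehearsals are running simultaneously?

4

Walk through starts and ends in time order (an end at T is processed before a start at T):
07:00 start T2 → 1
08:00 end T2 → 0
09:00 start T3 → 1
09:45 start T1 → 2
10:45 end T3 → 1
11:00 end T1 → 0
11:30 start T4 → 1
12:15 end T4 → 0
15:30 start T5 → 1
15:45 start T7 → 2
16:00 start T6 → 3
16:45 start T8 → 4
17:45 end T7 → 3
18:00 start T9 → 4
18:15 end T5 → 3
18:15 end T8 → 2
18:30 end T6 → 1
21:00 end T9 → 0
Peak is 4, at 16:45 (T5, T6, T7, T8).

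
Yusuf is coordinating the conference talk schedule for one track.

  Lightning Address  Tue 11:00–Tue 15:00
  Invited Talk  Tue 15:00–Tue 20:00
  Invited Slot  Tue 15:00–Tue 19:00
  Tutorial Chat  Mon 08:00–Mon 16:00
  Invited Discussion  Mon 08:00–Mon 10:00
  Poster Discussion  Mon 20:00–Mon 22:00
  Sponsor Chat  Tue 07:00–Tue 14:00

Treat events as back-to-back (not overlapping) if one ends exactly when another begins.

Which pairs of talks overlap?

Sorted by start: Invited Discussion, Tutorial Chat, Poster Discussion, Sponsor Chat, Lightning Address, Invited Slot, Invited Talk.
Tutorial Chat starts before Invited Discussion ends → Invited Discussion and Tutorial Chat overlap.
Poster Discussion starts after Invited Discussion ends, so Invited Discussion has no further overlaps.
Poster Discussion starts after Tutorial Chat ends, so Tutorial Chat has no further overlaps.
Sponsor Chat starts after Poster Discussion ends, so Poster Discussion has no further overlaps.
Lightning Address starts before Sponsor Chat ends → Sponsor Chat and Lightning Address overlap.
Invited Slot starts after Sponsor Chat ends, so Sponsor Chat has no further overlaps.
Invited Slot starts exactly when Lightning Address ends (back-to-back, no overlap), so Lightning Address has no further overlaps.
Invited Talk starts before Invited Slot ends → Invited Slot and Invited Talk overlap.

Invited Discussion & Tutorial Chat, Invited Slot & Invited Talk, Lightning Address & Sponsor Chat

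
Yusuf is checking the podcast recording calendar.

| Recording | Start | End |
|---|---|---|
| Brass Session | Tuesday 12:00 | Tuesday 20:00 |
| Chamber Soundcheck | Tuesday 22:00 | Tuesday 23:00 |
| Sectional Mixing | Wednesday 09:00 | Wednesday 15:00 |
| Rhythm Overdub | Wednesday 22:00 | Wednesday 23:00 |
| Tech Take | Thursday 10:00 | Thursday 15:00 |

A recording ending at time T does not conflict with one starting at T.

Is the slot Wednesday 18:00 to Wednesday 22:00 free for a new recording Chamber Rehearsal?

Yes — the slot is free

Brass Session: ends Tuesday 20:00 at or before Chamber Rehearsal starts Wednesday 18:00 → clear.
Chamber Soundcheck: ends Tuesday 23:00 at or before Chamber Rehearsal starts Wednesday 18:00 → clear.
Sectional Mixing: ends Wednesday 15:00 at or before Chamber Rehearsal starts Wednesday 18:00 → clear.
Rhythm Overdub: starts Wednesday 22:00 at or after Chamber Rehearsal ends Wednesday 22:00 → clear.
Tech Take: starts Thursday 10:00 at or after Chamber Rehearsal ends Wednesday 22:00 → clear.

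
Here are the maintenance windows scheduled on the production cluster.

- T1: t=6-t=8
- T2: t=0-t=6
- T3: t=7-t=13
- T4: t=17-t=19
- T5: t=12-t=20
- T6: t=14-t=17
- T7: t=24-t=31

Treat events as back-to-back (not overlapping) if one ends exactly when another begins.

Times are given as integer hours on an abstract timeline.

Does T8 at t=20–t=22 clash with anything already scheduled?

T2: ends t=6 at or before T8 starts t=20 → clear.
T1: ends t=8 at or before T8 starts t=20 → clear.
T3: ends t=13 at or before T8 starts t=20 → clear.
T5: ends t=20 at or before T8 starts t=20 → clear.
T6: ends t=17 at or before T8 starts t=20 → clear.
T4: ends t=19 at or before T8 starts t=20 → clear.
T7: starts t=24 at or after T8 ends t=22 → clear.

No — it doesn't clash with anything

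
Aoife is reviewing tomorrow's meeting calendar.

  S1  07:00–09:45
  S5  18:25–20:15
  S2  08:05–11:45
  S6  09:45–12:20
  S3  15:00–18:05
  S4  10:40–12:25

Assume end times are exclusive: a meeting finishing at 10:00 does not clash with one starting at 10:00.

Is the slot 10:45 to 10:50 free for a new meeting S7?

S1: ends 09:45 at or before S7 starts 10:45 → clear.
S2: starts 08:05 before S7 ends 10:50, and ends 11:45 after S7 starts 10:45 → overlap.
S6: starts 09:45 before S7 ends 10:50, and ends 12:20 after S7 starts 10:45 → overlap.
S4: starts 10:40 before S7 ends 10:50, and ends 12:25 after S7 starts 10:45 → overlap.
S3: starts 15:00 at or after S7 ends 10:50 → clear.
S5: starts 18:25 at or after S7 ends 10:50 → clear.
S7 overlaps S2, S4, S6.

No — it overlaps S2, S4, S6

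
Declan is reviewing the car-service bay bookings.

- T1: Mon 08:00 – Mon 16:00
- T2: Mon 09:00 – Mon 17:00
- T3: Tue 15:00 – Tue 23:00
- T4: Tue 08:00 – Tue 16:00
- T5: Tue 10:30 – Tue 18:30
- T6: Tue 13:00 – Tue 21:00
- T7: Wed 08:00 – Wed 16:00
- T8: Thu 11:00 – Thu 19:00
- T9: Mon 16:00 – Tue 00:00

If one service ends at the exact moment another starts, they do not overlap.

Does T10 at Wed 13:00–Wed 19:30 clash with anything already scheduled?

T1: ends Mon 16:00 at or before T10 starts Wed 13:00 → clear.
T2: ends Mon 17:00 at or before T10 starts Wed 13:00 → clear.
T9: ends Tue 00:00 at or before T10 starts Wed 13:00 → clear.
T4: ends Tue 16:00 at or before T10 starts Wed 13:00 → clear.
T5: ends Tue 18:30 at or before T10 starts Wed 13:00 → clear.
T6: ends Tue 21:00 at or before T10 starts Wed 13:00 → clear.
T3: ends Tue 23:00 at or before T10 starts Wed 13:00 → clear.
T7: starts Wed 08:00 before T10 ends Wed 19:30, and ends Wed 16:00 after T10 starts Wed 13:00 → overlap.
T8: starts Thu 11:00 at or after T10 ends Wed 19:30 → clear.
T10 overlaps T7.

Yes — it overlaps T7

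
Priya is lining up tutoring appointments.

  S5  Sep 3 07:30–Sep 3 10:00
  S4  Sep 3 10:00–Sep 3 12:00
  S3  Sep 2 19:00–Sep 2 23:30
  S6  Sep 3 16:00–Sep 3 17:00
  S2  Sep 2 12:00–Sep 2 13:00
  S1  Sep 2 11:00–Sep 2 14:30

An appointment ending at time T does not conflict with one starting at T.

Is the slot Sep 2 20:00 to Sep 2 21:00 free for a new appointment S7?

S1: ends Sep 2 14:30 at or before S7 starts Sep 2 20:00 → clear.
S2: ends Sep 2 13:00 at or before S7 starts Sep 2 20:00 → clear.
S3: starts Sep 2 19:00 before S7 ends Sep 2 21:00, and ends Sep 2 23:30 after S7 starts Sep 2 20:00 → overlap.
S5: starts Sep 3 07:30 at or after S7 ends Sep 2 21:00 → clear.
S4: starts Sep 3 10:00 at or after S7 ends Sep 2 21:00 → clear.
S6: starts Sep 3 16:00 at or after S7 ends Sep 2 21:00 → clear.
S7 overlaps S3.

No — it overlaps S3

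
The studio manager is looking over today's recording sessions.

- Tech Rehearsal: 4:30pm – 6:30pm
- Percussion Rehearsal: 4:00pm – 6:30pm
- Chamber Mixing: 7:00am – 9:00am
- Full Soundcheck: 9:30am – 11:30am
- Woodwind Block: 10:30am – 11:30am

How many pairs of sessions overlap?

2

Check each pair: they overlap iff neither finishes before the other starts.
Sorted by start: Chamber Mixing, Full Soundcheck, Woodwind Block, Percussion Rehearsal, Tech Rehearsal.
Full Soundcheck starts after Chamber Mixing ends — done with Chamber Mixing.
Woodwind Block starts before Full Soundcheck ends → Full Soundcheck and Woodwind Block overlap.
Percussion Rehearsal starts after Full Soundcheck ends — done with Full Soundcheck.
Percussion Rehearsal starts after Woodwind Block ends — done with Woodwind Block.
Tech Rehearsal starts before Percussion Rehearsal ends → Percussion Rehearsal and Tech Rehearsal overlap.
Overlapping pairs: Full Soundcheck & Woodwind Block, Percussion Rehearsal & Tech Rehearsal — 2 in total.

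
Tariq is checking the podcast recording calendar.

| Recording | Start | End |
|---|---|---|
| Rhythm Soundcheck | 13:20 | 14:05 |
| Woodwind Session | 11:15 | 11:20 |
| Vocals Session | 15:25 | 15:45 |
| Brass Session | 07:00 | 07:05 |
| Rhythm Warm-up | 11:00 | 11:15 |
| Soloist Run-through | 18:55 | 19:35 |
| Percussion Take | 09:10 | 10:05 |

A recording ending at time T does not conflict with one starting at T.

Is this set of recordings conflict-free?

Yes

Sorted by start: Brass Session, Percussion Take, Rhythm Warm-up, Woodwind Session, Rhythm Soundcheck, Vocals Session, Soloist Run-through.
Percussion Take starts after Brass Session ends, so nothing later overlaps Brass Session either.
Rhythm Warm-up starts after Percussion Take ends, so nothing later overlaps Percussion Take either.
Woodwind Session starts exactly when Rhythm Warm-up ends (back-to-back, no overlap), so nothing later overlaps Rhythm Warm-up either.
Rhythm Soundcheck starts after Woodwind Session ends, so nothing later overlaps Woodwind Session either.
Vocals Session starts after Rhythm Soundcheck ends, so nothing later overlaps Rhythm Soundcheck either.
Soloist Run-through starts after Vocals Session ends.
Every pair is clear; the schedule has no overlaps.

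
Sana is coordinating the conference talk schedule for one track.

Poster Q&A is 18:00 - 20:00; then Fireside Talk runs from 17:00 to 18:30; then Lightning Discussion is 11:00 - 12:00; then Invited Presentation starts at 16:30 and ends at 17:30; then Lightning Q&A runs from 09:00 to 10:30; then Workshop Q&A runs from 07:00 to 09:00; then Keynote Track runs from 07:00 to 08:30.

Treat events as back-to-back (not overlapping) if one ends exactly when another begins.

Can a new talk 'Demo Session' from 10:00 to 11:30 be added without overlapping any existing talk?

Workshop Q&A: ends 09:00 at or before Demo Session starts 10:00 → clear.
Keynote Track: ends 08:30 at or before Demo Session starts 10:00 → clear.
Lightning Q&A: starts 09:00 before Demo Session ends 11:30, and ends 10:30 after Demo Session starts 10:00 → overlap.
Lightning Discussion: starts 11:00 before Demo Session ends 11:30, and ends 12:00 after Demo Session starts 10:00 → overlap.
Invited Presentation: starts 16:30 at or after Demo Session ends 11:30 → clear.
Fireside Talk: starts 17:00 at or after Demo Session ends 11:30 → clear.
Poster Q&A: starts 18:00 at or after Demo Session ends 11:30 → clear.
Demo Session overlaps Lightning Q&A, Lightning Discussion.

No — it overlaps Lightning Discussion, Lightning Q&A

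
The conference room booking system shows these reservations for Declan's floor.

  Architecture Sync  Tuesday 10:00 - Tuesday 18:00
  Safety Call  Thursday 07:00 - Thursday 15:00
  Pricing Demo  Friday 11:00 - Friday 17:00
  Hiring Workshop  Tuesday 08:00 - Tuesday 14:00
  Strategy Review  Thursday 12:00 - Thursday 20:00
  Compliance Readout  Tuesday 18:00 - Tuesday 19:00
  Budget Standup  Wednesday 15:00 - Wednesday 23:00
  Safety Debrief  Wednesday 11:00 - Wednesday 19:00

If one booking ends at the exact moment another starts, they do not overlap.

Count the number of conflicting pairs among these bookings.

Sorted by start: Hiring Workshop, Architecture Sync, Compliance Readout, Safety Debrief, Budget Standup, Safety Call, Strategy Review, Pricing Demo.
Architecture Sync starts before Hiring Workshop ends → Hiring Workshop and Architecture Sync overlap.
Compliance Readout starts after Hiring Workshop ends; Hiring Workshop is clear from here.
Compliance Readout starts exactly when Architecture Sync ends (back-to-back, no overlap); Architecture Sync is clear from here.
Safety Debrief starts after Compliance Readout ends; Compliance Readout is clear from here.
Budget Standup starts before Safety Debrief ends → Safety Debrief and Budget Standup overlap.
Safety Call starts after Safety Debrief ends; Safety Debrief is clear from here.
Safety Call starts after Budget Standup ends; Budget Standup is clear from here.
Strategy Review starts before Safety Call ends → Safety Call and Strategy Review overlap.
Pricing Demo starts after Safety Call ends.
Pricing Demo starts after Strategy Review ends.
Overlapping pairs: Architecture Sync & Hiring Workshop, Budget Standup & Safety Debrief, Safety Call & Strategy Review — 3 in total.

3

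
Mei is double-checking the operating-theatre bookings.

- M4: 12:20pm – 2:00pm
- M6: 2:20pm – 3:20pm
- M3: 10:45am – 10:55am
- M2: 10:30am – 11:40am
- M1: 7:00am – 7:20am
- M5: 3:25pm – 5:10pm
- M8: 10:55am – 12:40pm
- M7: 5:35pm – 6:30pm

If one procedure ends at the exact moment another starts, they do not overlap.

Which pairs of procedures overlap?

Sorted by start: M1, M2, M3, M8, M4, M6, M5, M7.
M2 starts after M1 ends, so M1 has no further overlaps.
M3 starts before M2 ends → M2 and M3 overlap.
M8 starts before M2 ends → M2 and M8 overlap.
M4 starts after M2 ends, so M2 has no further overlaps.
M8 starts exactly when M3 ends (back-to-back, no overlap), so M3 has no further overlaps.
M4 starts before M8 ends → M8 and M4 overlap.
M6 starts after M8 ends, so M8 has no further overlaps.
M6 starts after M4 ends, so M4 has no further overlaps.
M5 starts after M6 ends, so M6 has no further overlaps.
M7 starts after M5 ends.

M2 & M3, M2 & M8, M4 & M8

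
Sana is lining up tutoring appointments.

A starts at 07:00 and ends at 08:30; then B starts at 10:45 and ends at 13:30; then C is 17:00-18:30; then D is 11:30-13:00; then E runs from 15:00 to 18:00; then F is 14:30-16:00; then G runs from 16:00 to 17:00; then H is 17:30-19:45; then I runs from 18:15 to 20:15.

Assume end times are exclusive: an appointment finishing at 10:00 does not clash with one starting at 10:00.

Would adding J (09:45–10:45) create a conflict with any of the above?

No — it doesn't clash with anything

A: ends 08:30 at or before J starts 09:45 → clear.
B: starts 10:45 at or after J ends 10:45 → clear.
D: starts 11:30 at or after J ends 10:45 → clear.
F: starts 14:30 at or after J ends 10:45 → clear.
E: starts 15:00 at or after J ends 10:45 → clear.
G: starts 16:00 at or after J ends 10:45 → clear.
C: starts 17:00 at or after J ends 10:45 → clear.
H: starts 17:30 at or after J ends 10:45 → clear.
I: starts 18:15 at or after J ends 10:45 → clear.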